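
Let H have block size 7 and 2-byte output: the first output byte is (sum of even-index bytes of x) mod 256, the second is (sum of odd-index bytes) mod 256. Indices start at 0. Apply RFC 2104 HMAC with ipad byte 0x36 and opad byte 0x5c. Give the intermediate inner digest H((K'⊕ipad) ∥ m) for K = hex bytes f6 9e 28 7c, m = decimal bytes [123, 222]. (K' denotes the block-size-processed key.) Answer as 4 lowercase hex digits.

28a3

Key hex bytes f6 9e 28 7c is 4 bytes ≤ B = 7; zero-pad to 7 bytes: K' = f6 9e 28 7c 00 00 00.
K' ⊕ ipad = c0 a8 1e 4a 36 36 36.
Inner input = c0 a8 1e 4a 36 36 36 ∥ 7b de.
Inner hash: even-index sum = 552 mod 256 = 40; odd-index sum = 419 mod 256 = 163 → 28 a3.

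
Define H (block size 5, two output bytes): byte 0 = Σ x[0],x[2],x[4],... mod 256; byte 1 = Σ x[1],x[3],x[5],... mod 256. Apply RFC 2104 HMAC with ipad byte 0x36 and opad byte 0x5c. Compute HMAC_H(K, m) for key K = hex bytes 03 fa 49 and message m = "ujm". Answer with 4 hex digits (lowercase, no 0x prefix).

Key hex bytes 03 fa 49 is 3 bytes ≤ B = 5; zero-pad to 5 bytes: K' = 03 fa 49 00 00.
K' ⊕ ipad = 35 cc 7f 36 36.  K' ⊕ opad = 5f a6 15 5c 5c.
Inner input = (K'⊕ipad) ∥ m = 35 cc 7f 36 36 ∥ 75 6a 6d.
Inner hash: even-index sum = 340 mod 256 = 84; odd-index sum = 484 mod 256 = 228 → 54 e4.
Outer input = (K'⊕opad) ∥ inner = 5f a6 15 5c 5c ∥ 54 e4.
Outer hash (tag): even-index sum = 436 mod 256 = 180; odd-index sum = 342 mod 256 = 86 → b4 56.

b456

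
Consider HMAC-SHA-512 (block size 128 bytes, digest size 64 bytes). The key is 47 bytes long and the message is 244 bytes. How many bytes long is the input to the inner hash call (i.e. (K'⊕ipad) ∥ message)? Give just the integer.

Key is 47 ≤ 128 bytes, zero-padded: |K'| = 128.
Inner input = (K'⊕ipad) ∥ m → 128 + 244 = 372 bytes.

372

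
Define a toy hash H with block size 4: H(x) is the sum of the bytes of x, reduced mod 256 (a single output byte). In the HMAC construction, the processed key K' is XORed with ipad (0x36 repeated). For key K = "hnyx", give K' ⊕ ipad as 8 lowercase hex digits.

5e584f4e

Key "hnyx" = 68 6e 79 78 is exactly B = 4 bytes: K' = 68 6e 79 78.
XOR each byte with 0x36: 68⊕36=5e, 6e⊕36=58, 79⊕36=4f, 78⊕36=4e.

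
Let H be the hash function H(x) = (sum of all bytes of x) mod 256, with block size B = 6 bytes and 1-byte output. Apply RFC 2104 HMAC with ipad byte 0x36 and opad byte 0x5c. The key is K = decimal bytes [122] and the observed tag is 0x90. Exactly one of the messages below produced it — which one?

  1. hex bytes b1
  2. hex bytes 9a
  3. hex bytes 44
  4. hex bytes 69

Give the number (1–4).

3

Key decimal bytes [122] = 7a is 1 byte ≤ B = 6; zero-pad to 6 bytes: K' = 7a 00 00 00 00 00.
K' ⊕ ipad = 4c 36 36 36 36 36; K' ⊕ opad = 26 5c 5c 5c 5c 5c.
m1: inner = H(4c 36 36 36 36 36 b1) = 0b; tag = H(26 5c 5c 5c 5c 5c 0b) = fd
m2: inner = H(4c 36 36 36 36 36 9a) = f4; tag = H(26 5c 5c 5c 5c 5c f4) = e6
m3: inner = H(4c 36 36 36 36 36 44) = 9e; tag = H(26 5c 5c 5c 5c 5c 9e) = 90 ← matches
m4: inner = H(4c 36 36 36 36 36 69) = c3; tag = H(26 5c 5c 5c 5c 5c c3) = b5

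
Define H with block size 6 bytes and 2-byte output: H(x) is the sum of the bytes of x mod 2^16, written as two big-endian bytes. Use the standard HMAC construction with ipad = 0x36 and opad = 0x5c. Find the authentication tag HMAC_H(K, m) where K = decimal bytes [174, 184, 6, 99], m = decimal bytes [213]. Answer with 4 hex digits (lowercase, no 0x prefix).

0415

Key decimal bytes [174, 184, 6, 99] = ae b8 06 63 is 4 bytes ≤ B = 6; zero-pad to 6 bytes: K' = ae b8 06 63 00 00.
K' ⊕ ipad = 98 8e 30 55 36 36.  K' ⊕ opad = f2 e4 5a 3f 5c 5c.
Inner input = (K'⊕ipad) ∥ m = 98 8e 30 55 36 36 ∥ d5.
Inner hash: sum = 152+142+48+85+54+54+213 = 748 → 02 ec.
Outer input = (K'⊕opad) ∥ inner = f2 e4 5a 3f 5c 5c ∥ 02 ec.
Outer hash (tag): sum = 242+228+90+63+92+92+2+236 = 1045 → 04 15.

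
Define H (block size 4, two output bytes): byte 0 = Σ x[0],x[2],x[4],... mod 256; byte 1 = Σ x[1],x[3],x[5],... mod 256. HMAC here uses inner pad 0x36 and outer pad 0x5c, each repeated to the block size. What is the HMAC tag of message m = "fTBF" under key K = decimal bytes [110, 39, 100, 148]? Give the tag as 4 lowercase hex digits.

bc90

Key decimal bytes [110, 39, 100, 148] = 6e 27 64 94 is exactly B = 4 bytes: K' = 6e 27 64 94.
K' ⊕ ipad = 58 11 52 a2.  K' ⊕ opad = 32 7b 38 c8.
Inner input = (K'⊕ipad) ∥ m = 58 11 52 a2 ∥ 66 54 42 46.
Inner hash: even-index sum = 338 mod 256 = 82; odd-index sum = 333 mod 256 = 77 → 52 4d.
Outer input = (K'⊕opad) ∥ inner = 32 7b 38 c8 ∥ 52 4d.
Outer hash (tag): even-index sum = 188 mod 256 = 188; odd-index sum = 400 mod 256 = 144 → bc 90.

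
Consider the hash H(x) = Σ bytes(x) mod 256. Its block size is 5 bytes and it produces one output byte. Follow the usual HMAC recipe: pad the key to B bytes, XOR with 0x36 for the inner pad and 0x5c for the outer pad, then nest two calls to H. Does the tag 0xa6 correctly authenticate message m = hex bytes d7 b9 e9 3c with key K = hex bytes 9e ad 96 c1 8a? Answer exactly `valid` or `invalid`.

invalid

Key hex bytes 9e ad 96 c1 8a is exactly B = 5 bytes: K' = 9e ad 96 c1 8a.
K' ⊕ ipad = a8 9b a0 f7 bc; K' ⊕ opad = c2 f1 ca 9d d6.
Inner hash: sum = 168+155+160+247+188+215+185+233+60 = 1611; mod 256 = 75 → 4b.
Outer hash (recomputed tag): sum = 194+241+202+157+214+75 = 1083; mod 256 = 59 → 3b.
Recomputed tag = 3b; claimed = a6 → mismatch.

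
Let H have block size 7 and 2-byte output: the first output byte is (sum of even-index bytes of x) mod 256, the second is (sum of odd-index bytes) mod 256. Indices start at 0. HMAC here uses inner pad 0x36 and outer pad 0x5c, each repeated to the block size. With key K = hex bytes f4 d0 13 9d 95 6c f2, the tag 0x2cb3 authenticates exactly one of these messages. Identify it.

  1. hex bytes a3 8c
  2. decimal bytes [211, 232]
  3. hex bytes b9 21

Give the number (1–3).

Key hex bytes f4 d0 13 9d 95 6c f2 is exactly B = 7 bytes: K' = f4 d0 13 9d 95 6c f2.
K' ⊕ ipad = c2 e6 25 ab a3 5a c4; K' ⊕ opad = a8 8c 4f c1 c9 30 ae.
m1: inner = H(c2 e6 25 ab a3 5a c4 a3 8c) = da 8e; tag = H(a8 8c 4f c1 c9 30 ae da 8e) = fc57
m2: inner = H(c2 e6 25 ab a3 5a c4 d3 e8) = 36 be; tag = H(a8 8c 4f c1 c9 30 ae 36 be) = 2cb3 ← matches
m3: inner = H(c2 e6 25 ab a3 5a c4 b9 21) = 6f a4; tag = H(a8 8c 4f c1 c9 30 ae 6f a4) = 12ec

2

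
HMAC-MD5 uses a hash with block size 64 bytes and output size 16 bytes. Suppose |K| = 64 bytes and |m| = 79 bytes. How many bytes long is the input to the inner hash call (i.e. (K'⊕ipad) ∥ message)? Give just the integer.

Key is 64 ≤ 64 bytes, zero-padded: |K'| = 64.
Inner input = (K'⊕ipad) ∥ m → 64 + 79 = 143 bytes.

143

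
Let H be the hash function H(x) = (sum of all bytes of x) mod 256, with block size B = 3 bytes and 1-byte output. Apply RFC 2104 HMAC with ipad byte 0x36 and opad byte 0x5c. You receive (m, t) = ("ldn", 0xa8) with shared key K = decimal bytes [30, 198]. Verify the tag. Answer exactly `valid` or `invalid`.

invalid

Key decimal bytes [30, 198] = 1e c6 is 2 bytes ≤ B = 3; zero-pad to 3 bytes: K' = 1e c6 00.
K' ⊕ ipad = 28 f0 36; K' ⊕ opad = 42 9a 5c.
Inner hash: sum = 40+240+54+108+100+110 = 652; mod 256 = 140 → 8c.
Outer hash (recomputed tag): sum = 66+154+92+140 = 452; mod 256 = 196 → c4.
Recomputed tag = c4; claimed = a8 → mismatch.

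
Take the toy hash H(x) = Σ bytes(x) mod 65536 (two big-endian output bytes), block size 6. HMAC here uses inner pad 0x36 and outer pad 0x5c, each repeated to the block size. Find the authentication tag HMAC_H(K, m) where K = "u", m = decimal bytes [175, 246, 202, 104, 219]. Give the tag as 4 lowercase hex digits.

Key "u" = 75 is 1 byte ≤ B = 6; zero-pad to 6 bytes: K' = 75 00 00 00 00 00.
K' ⊕ ipad = 43 36 36 36 36 36.  K' ⊕ opad = 29 5c 5c 5c 5c 5c.
Inner input = (K'⊕ipad) ∥ m = 43 36 36 36 36 36 ∥ af f6 ca 68 db.
Inner hash: sum = 67+54+54+54+54+54+175+246+202+104+219 = 1283 → 05 03.
Outer input = (K'⊕opad) ∥ inner = 29 5c 5c 5c 5c 5c ∥ 05 03.
Outer hash (tag): sum = 41+92+92+92+92+92+5+3 = 509 → 01 fd.

01fd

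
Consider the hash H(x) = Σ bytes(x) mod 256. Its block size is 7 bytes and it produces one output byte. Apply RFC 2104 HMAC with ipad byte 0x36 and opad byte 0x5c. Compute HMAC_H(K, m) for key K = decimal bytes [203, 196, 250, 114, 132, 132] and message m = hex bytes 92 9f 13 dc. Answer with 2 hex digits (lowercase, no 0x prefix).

c8

Key decimal bytes [203, 196, 250, 114, 132, 132] = cb c4 fa 72 84 84 is 6 bytes ≤ B = 7; zero-pad to 7 bytes: K' = cb c4 fa 72 84 84 00.
K' ⊕ ipad = fd f2 cc 44 b2 b2 36.  K' ⊕ opad = 97 98 a6 2e d8 d8 5c.
Inner input = (K'⊕ipad) ∥ m = fd f2 cc 44 b2 b2 36 ∥ 92 9f 13 dc.
Inner hash: sum = 253+242+204+68+178+178+54+146+159+19+220 = 1721; mod 256 = 185 → b9.
Outer input = (K'⊕opad) ∥ inner = 97 98 a6 2e d8 d8 5c ∥ b9.
Outer hash (tag): sum = 151+152+166+46+216+216+92+185 = 1224; mod 256 = 200 → c8.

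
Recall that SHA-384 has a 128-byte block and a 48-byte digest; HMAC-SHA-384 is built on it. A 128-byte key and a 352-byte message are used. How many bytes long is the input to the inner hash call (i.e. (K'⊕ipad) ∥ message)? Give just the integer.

Key is 128 ≤ 128 bytes, zero-padded: |K'| = 128.
Inner input = (K'⊕ipad) ∥ m → 128 + 352 = 480 bytes.

480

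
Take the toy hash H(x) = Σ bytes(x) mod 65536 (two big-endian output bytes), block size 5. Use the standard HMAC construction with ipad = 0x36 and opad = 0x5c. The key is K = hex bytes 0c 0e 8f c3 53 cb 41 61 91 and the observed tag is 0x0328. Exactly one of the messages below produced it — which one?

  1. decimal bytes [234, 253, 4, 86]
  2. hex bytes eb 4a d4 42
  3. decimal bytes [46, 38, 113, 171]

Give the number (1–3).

3

Key hex bytes 0c 0e 8f c3 53 cb 41 61 91 is 9 bytes > B = 5, so hash it first: H(key) = 03 bd, then zero-pad to 5 bytes: K' = 03 bd 00 00 00.
K' ⊕ ipad = 35 8b 36 36 36; K' ⊕ opad = 5f e1 5c 5c 5c.
m1: inner = H(35 8b 36 36 36 ea fd 04 56) = 03 a3; tag = H(5f e1 5c 5c 5c 03 a3) = 02fa
m2: inner = H(35 8b 36 36 36 eb 4a d4 42) = 03 ad; tag = H(5f e1 5c 5c 5c 03 ad) = 0304
m3: inner = H(35 8b 36 36 36 2e 26 71 ab) = 02 d2; tag = H(5f e1 5c 5c 5c 02 d2) = 0328 ← matches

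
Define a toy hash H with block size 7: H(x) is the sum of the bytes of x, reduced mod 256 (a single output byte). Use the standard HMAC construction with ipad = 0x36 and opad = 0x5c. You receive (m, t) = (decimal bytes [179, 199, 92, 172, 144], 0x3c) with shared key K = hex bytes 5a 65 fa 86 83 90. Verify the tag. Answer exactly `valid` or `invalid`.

invalid

Key hex bytes 5a 65 fa 86 83 90 is 6 bytes ≤ B = 7; zero-pad to 7 bytes: K' = 5a 65 fa 86 83 90 00.
K' ⊕ ipad = 6c 53 cc b0 b5 a6 36; K' ⊕ opad = 06 39 a6 da df cc 5c.
Inner hash: sum = 108+83+204+176+181+166+54+179+199+92+172+144 = 1758; mod 256 = 222 → de.
Outer hash (recomputed tag): sum = 6+57+166+218+223+204+92+222 = 1188; mod 256 = 164 → a4.
Recomputed tag = a4; claimed = 3c → mismatch.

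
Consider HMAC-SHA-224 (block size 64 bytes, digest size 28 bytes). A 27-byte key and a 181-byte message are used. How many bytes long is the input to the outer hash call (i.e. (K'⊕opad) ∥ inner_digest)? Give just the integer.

Key is 27 ≤ 64 bytes, zero-padded: |K'| = 64.
Outer input = (K'⊕opad) ∥ H(inner) → 64 + 28 = 92 bytes.

92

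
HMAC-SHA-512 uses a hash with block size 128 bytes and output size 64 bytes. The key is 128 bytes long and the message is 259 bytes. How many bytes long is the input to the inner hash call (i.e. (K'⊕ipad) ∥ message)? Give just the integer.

387

Key is 128 ≤ 128 bytes, zero-padded: |K'| = 128.
Inner input = (K'⊕ipad) ∥ m → 128 + 259 = 387 bytes.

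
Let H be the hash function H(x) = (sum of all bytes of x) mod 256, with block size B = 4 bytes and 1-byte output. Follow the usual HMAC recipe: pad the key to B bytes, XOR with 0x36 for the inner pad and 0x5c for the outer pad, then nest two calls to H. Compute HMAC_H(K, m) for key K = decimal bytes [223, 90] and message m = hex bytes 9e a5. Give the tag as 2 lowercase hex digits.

45

Key decimal bytes [223, 90] = df 5a is 2 bytes ≤ B = 4; zero-pad to 4 bytes: K' = df 5a 00 00.
K' ⊕ ipad = e9 6c 36 36.  K' ⊕ opad = 83 06 5c 5c.
Inner input = (K'⊕ipad) ∥ m = e9 6c 36 36 ∥ 9e a5.
Inner hash: sum = 233+108+54+54+158+165 = 772; mod 256 = 4 → 04.
Outer input = (K'⊕opad) ∥ inner = 83 06 5c 5c ∥ 04.
Outer hash (tag): sum = 131+6+92+92+4 = 325; mod 256 = 69 → 45.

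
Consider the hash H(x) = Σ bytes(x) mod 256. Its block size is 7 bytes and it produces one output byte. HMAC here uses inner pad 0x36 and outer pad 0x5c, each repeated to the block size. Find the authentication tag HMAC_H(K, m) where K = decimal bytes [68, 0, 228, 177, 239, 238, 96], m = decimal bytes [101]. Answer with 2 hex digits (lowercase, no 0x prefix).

Key decimal bytes [68, 0, 228, 177, 239, 238, 96] = 44 00 e4 b1 ef ee 60 is exactly B = 7 bytes: K' = 44 00 e4 b1 ef ee 60.
K' ⊕ ipad = 72 36 d2 87 d9 d8 56.  K' ⊕ opad = 18 5c b8 ed b3 b2 3c.
Inner input = (K'⊕ipad) ∥ m = 72 36 d2 87 d9 d8 56 ∥ 65.
Inner hash: sum = 114+54+210+135+217+216+86+101 = 1133; mod 256 = 109 → 6d.
Outer input = (K'⊕opad) ∥ inner = 18 5c b8 ed b3 b2 3c ∥ 6d.
Outer hash (tag): sum = 24+92+184+237+179+178+60+109 = 1063; mod 256 = 39 → 27.

27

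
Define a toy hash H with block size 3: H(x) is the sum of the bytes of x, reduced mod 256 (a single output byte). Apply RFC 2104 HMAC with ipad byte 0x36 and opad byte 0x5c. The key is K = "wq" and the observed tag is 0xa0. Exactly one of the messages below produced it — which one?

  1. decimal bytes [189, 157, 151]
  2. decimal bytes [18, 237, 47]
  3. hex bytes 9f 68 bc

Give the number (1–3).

2

Key "wq" = 77 71 is 2 bytes ≤ B = 3; zero-pad to 3 bytes: K' = 77 71 00.
K' ⊕ ipad = 41 47 36; K' ⊕ opad = 2b 2d 5c.
m1: inner = H(41 47 36 bd 9d 97) = af; tag = H(2b 2d 5c af) = 63
m2: inner = H(41 47 36 12 ed 2f) = ec; tag = H(2b 2d 5c ec) = a0 ← matches
m3: inner = H(41 47 36 9f 68 bc) = 81; tag = H(2b 2d 5c 81) = 35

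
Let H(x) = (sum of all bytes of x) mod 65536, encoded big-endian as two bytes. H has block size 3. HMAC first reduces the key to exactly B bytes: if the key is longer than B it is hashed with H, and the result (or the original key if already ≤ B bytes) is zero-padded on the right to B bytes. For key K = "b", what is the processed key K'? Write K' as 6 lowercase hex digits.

Key "b" = 62 is 1 byte ≤ B = 3; zero-pad to 3 bytes: K' = 62 00 00.

620000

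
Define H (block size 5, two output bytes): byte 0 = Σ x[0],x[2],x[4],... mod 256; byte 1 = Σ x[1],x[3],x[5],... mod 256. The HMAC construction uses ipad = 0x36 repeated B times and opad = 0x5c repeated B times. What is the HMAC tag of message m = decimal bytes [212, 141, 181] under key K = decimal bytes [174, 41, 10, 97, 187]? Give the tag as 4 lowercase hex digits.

Key decimal bytes [174, 41, 10, 97, 187] = ae 29 0a 61 bb is exactly B = 5 bytes: K' = ae 29 0a 61 bb.
K' ⊕ ipad = 98 1f 3c 57 8d.  K' ⊕ opad = f2 75 56 3d e7.
Inner input = (K'⊕ipad) ∥ m = 98 1f 3c 57 8d ∥ d4 8d b5.
Inner hash: even-index sum = 494 mod 256 = 238; odd-index sum = 511 mod 256 = 255 → ee ff.
Outer input = (K'⊕opad) ∥ inner = f2 75 56 3d e7 ∥ ee ff.
Outer hash (tag): even-index sum = 814 mod 256 = 46; odd-index sum = 416 mod 256 = 160 → 2e a0.

2ea0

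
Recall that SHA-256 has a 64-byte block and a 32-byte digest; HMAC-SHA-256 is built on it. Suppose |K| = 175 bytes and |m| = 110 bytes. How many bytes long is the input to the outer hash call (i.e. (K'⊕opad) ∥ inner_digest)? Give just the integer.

96

Key is 175 > 64 bytes, so it is hashed to 32 bytes then zero-padded to 64: |K'| = 64.
Outer input = (K'⊕opad) ∥ H(inner) → 64 + 32 = 96 bytes.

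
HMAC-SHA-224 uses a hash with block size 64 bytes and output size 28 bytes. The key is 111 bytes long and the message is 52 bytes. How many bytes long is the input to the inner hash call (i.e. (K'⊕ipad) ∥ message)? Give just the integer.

116

Key is 111 > 64 bytes, so it is hashed to 28 bytes then zero-padded to 64: |K'| = 64.
Inner input = (K'⊕ipad) ∥ m → 64 + 52 = 116 bytes.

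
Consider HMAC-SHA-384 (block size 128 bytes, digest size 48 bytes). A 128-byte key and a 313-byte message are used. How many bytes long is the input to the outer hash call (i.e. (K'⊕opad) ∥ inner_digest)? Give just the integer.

176

Key is 128 ≤ 128 bytes, zero-padded: |K'| = 128.
Outer input = (K'⊕opad) ∥ H(inner) → 128 + 48 = 176 bytes.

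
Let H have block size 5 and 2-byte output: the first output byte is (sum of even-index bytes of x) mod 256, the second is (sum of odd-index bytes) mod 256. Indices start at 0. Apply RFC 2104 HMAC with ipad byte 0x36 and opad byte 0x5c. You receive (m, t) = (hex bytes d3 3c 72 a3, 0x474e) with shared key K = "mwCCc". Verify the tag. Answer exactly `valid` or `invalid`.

Key "mwCCc" = 6d 77 43 43 63 is exactly B = 5 bytes: K' = 6d 77 43 43 63.
K' ⊕ ipad = 5b 41 75 75 55; K' ⊕ opad = 31 2b 1f 1f 3f.
Inner hash: even-index sum = 516 mod 256 = 4; odd-index sum = 507 mod 256 = 251 → 04 fb.
Outer hash (recomputed tag): even-index sum = 394 mod 256 = 138; odd-index sum = 78 mod 256 = 78 → 8a 4e.
Recomputed tag = 8a4e; claimed = 474e → mismatch.

invalid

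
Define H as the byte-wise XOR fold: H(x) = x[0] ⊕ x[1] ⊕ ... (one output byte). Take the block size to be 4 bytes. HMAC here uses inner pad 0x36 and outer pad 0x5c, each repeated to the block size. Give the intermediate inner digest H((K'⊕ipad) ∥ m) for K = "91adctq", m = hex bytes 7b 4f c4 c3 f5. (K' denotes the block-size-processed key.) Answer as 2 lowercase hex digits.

Key "91adctq" = 39 31 61 64 63 74 71 is 7 bytes > B = 4, so hash it first: H(key) = 6b, then zero-pad to 4 bytes: K' = 6b 00 00 00.
K' ⊕ ipad = 5d 36 36 36.
Inner input = 5d 36 36 36 ∥ 7b 4f c4 c3 f5.
Inner hash: XOR 5d⊕36⊕36⊕36⊕7b⊕4f⊕c4⊕c3⊕f5 = ad.

ad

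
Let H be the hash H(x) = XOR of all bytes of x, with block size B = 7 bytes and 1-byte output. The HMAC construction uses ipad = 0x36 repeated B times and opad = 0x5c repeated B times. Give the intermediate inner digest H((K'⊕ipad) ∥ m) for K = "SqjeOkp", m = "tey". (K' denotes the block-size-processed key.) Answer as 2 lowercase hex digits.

27

Key "SqjeOkp" = 53 71 6a 65 4f 6b 70 is exactly B = 7 bytes: K' = 53 71 6a 65 4f 6b 70.
K' ⊕ ipad = 65 47 5c 53 79 5d 46.
Inner input = 65 47 5c 53 79 5d 46 ∥ 74 65 79.
Inner hash: XOR 65⊕47⊕5c⊕53⊕79⊕5d⊕46⊕74⊕65⊕79 = 27.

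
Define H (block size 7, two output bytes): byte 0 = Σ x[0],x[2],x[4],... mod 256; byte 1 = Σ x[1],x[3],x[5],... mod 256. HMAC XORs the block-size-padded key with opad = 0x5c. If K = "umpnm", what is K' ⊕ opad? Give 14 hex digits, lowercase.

29312c32315c5c

Key "umpnm" = 75 6d 70 6e 6d is 5 bytes ≤ B = 7; zero-pad to 7 bytes: K' = 75 6d 70 6e 6d 00 00.
XOR each byte with 0x5c: 75⊕5c=29, 6d⊕5c=31, 70⊕5c=2c, 6e⊕5c=32, 6d⊕5c=31, 00⊕5c=5c, 00⊕5c=5c.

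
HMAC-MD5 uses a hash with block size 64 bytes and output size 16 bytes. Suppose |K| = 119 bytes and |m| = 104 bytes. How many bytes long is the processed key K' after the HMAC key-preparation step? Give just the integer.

64

Key is 119 > 64 bytes, so it is hashed to 16 bytes then zero-padded to 64: |K'| = 64.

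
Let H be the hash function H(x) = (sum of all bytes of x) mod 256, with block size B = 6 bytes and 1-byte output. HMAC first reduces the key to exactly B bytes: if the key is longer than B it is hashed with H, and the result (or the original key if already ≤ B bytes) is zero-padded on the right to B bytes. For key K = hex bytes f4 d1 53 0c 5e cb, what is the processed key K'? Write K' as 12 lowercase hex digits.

f4d1530c5ecb

Key hex bytes f4 d1 53 0c 5e cb is exactly B = 6 bytes: K' = f4 d1 53 0c 5e cb.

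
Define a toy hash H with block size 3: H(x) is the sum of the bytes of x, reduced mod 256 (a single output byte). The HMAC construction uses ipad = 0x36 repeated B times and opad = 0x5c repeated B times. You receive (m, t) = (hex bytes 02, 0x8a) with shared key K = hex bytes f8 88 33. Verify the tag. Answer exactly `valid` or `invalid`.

Key hex bytes f8 88 33 is exactly B = 3 bytes: K' = f8 88 33.
K' ⊕ ipad = ce be 05; K' ⊕ opad = a4 d4 6f.
Inner hash: sum = 206+190+5+2 = 403; mod 256 = 147 → 93.
Outer hash (recomputed tag): sum = 164+212+111+147 = 634; mod 256 = 122 → 7a.
Recomputed tag = 7a; claimed = 8a → mismatch.

invalid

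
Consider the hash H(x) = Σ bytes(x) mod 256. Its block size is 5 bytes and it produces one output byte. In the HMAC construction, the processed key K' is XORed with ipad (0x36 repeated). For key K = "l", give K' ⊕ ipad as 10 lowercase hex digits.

Key "l" = 6c is 1 byte ≤ B = 5; zero-pad to 5 bytes: K' = 6c 00 00 00 00.
XOR each byte with 0x36: 6c⊕36=5a, 00⊕36=36, 00⊕36=36, 00⊕36=36, 00⊕36=36.

5a36363636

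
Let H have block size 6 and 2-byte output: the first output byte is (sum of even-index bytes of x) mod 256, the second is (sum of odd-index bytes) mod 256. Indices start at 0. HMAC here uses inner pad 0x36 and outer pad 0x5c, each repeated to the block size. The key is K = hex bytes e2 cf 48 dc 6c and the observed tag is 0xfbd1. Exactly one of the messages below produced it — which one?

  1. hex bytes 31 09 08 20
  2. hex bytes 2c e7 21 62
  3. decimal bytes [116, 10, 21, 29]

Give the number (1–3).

Key hex bytes e2 cf 48 dc 6c is 5 bytes ≤ B = 6; zero-pad to 6 bytes: K' = e2 cf 48 dc 6c 00.
K' ⊕ ipad = d4 f9 7e ea 5a 36; K' ⊕ opad = be 93 14 80 30 5c.
m1: inner = H(d4 f9 7e ea 5a 36 31 09 08 20) = e5 42; tag = H(be 93 14 80 30 5c e5 42) = e7b1
m2: inner = H(d4 f9 7e ea 5a 36 2c e7 21 62) = f9 62; tag = H(be 93 14 80 30 5c f9 62) = fbd1 ← matches
m3: inner = H(d4 f9 7e ea 5a 36 74 0a 15 1d) = 35 40; tag = H(be 93 14 80 30 5c 35 40) = 37af

2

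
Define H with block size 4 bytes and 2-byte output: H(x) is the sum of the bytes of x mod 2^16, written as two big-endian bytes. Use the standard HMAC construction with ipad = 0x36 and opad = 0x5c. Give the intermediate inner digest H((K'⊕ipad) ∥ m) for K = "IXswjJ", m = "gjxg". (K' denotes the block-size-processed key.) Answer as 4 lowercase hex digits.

0259

Key "IXswjJ" = 49 58 73 77 6a 4a is 6 bytes > B = 4, so hash it first: H(key) = 02 3f, then zero-pad to 4 bytes: K' = 02 3f 00 00.
K' ⊕ ipad = 34 09 36 36.
Inner input = 34 09 36 36 ∥ 67 6a 78 67.
Inner hash: sum = 52+9+54+54+103+106+120+103 = 601 → 02 59.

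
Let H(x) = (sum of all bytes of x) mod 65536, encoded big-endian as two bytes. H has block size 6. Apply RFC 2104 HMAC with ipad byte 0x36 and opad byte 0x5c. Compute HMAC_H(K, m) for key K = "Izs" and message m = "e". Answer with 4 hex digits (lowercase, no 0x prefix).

Key "Izs" = 49 7a 73 is 3 bytes ≤ B = 6; zero-pad to 6 bytes: K' = 49 7a 73 00 00 00.
K' ⊕ ipad = 7f 4c 45 36 36 36.  K' ⊕ opad = 15 26 2f 5c 5c 5c.
Inner input = (K'⊕ipad) ∥ m = 7f 4c 45 36 36 36 ∥ 65.
Inner hash: sum = 127+76+69+54+54+54+101 = 535 → 02 17.
Outer input = (K'⊕opad) ∥ inner = 15 26 2f 5c 5c 5c ∥ 02 17.
Outer hash (tag): sum = 21+38+47+92+92+92+2+23 = 407 → 01 97.

0197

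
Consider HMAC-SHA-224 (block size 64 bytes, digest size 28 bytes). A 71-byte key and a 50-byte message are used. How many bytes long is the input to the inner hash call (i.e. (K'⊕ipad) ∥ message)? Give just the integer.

114

Key is 71 > 64 bytes, so it is hashed to 28 bytes then zero-padded to 64: |K'| = 64.
Inner input = (K'⊕ipad) ∥ m → 64 + 50 = 114 bytes.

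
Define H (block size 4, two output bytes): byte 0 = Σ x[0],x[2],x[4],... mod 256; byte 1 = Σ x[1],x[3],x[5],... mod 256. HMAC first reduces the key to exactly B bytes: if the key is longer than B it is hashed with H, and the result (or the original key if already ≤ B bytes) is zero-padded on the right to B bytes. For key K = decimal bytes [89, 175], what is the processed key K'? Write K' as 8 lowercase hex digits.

Key decimal bytes [89, 175] = 59 af is 2 bytes ≤ B = 4; zero-pad to 4 bytes: K' = 59 af 00 00.

59af0000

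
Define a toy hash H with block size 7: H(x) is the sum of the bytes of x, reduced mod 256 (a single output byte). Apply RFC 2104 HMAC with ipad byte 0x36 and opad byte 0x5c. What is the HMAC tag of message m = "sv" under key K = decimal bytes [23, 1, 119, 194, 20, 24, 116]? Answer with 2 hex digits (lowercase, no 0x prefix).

2d

Key decimal bytes [23, 1, 119, 194, 20, 24, 116] = 17 01 77 c2 14 18 74 is exactly B = 7 bytes: K' = 17 01 77 c2 14 18 74.
K' ⊕ ipad = 21 37 41 f4 22 2e 42.  K' ⊕ opad = 4b 5d 2b 9e 48 44 28.
Inner input = (K'⊕ipad) ∥ m = 21 37 41 f4 22 2e 42 ∥ 73 76.
Inner hash: sum = 33+55+65+244+34+46+66+115+118 = 776; mod 256 = 8 → 08.
Outer input = (K'⊕opad) ∥ inner = 4b 5d 2b 9e 48 44 28 ∥ 08.
Outer hash (tag): sum = 75+93+43+158+72+68+40+8 = 557; mod 256 = 45 → 2d.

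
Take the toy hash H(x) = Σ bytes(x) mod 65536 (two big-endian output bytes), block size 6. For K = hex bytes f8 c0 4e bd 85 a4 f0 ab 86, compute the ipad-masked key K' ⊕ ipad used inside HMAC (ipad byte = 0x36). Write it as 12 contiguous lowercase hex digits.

Key hex bytes f8 c0 4e bd 85 a4 f0 ab 86 is 9 bytes > B = 6, so hash it first: H(key) = 06 0d, then zero-pad to 6 bytes: K' = 06 0d 00 00 00 00.
XOR each byte with 0x36: 06⊕36=30, 0d⊕36=3b, 00⊕36=36, 00⊕36=36, 00⊕36=36, 00⊕36=36.

303b36363636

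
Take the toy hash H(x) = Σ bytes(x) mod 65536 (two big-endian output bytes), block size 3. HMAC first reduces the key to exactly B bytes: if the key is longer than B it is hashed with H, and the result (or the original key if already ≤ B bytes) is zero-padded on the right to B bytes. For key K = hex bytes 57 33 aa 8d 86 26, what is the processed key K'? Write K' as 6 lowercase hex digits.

|K| = 6 > B = 3, so first hash the key.
H(K): sum = 87+51+170+141+134+38 = 621 → 02 6d.
Zero-pad H(K) = 02 6d to 3 bytes: K' = 02 6d 00.

026d00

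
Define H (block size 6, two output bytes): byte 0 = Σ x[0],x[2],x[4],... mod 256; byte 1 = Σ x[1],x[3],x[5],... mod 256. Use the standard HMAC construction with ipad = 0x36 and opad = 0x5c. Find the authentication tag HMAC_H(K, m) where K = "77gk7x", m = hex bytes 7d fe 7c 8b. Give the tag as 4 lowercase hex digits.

5dfb

Key "77gk7x" = 37 37 67 6b 37 78 is exactly B = 6 bytes: K' = 37 37 67 6b 37 78.
K' ⊕ ipad = 01 01 51 5d 01 4e.  K' ⊕ opad = 6b 6b 3b 37 6b 24.
Inner input = (K'⊕ipad) ∥ m = 01 01 51 5d 01 4e ∥ 7d fe 7c 8b.
Inner hash: even-index sum = 332 mod 256 = 76; odd-index sum = 565 mod 256 = 53 → 4c 35.
Outer input = (K'⊕opad) ∥ inner = 6b 6b 3b 37 6b 24 ∥ 4c 35.
Outer hash (tag): even-index sum = 349 mod 256 = 93; odd-index sum = 251 mod 256 = 251 → 5d fb.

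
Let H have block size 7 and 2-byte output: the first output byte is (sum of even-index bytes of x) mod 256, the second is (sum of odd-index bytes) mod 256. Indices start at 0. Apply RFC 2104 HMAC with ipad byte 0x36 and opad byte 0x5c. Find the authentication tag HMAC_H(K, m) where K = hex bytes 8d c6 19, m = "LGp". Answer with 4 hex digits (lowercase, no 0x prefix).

e6ef

Key hex bytes 8d c6 19 is 3 bytes ≤ B = 7; zero-pad to 7 bytes: K' = 8d c6 19 00 00 00 00.
K' ⊕ ipad = bb f0 2f 36 36 36 36.  K' ⊕ opad = d1 9a 45 5c 5c 5c 5c.
Inner input = (K'⊕ipad) ∥ m = bb f0 2f 36 36 36 36 ∥ 4c 47 70.
Inner hash: even-index sum = 413 mod 256 = 157; odd-index sum = 536 mod 256 = 24 → 9d 18.
Outer input = (K'⊕opad) ∥ inner = d1 9a 45 5c 5c 5c 5c ∥ 9d 18.
Outer hash (tag): even-index sum = 486 mod 256 = 230; odd-index sum = 495 mod 256 = 239 → e6 ef.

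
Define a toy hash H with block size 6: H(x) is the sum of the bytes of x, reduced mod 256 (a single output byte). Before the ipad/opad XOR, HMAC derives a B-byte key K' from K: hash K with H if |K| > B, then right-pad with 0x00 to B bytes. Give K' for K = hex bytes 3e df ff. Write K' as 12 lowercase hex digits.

Key hex bytes 3e df ff is 3 bytes ≤ B = 6; zero-pad to 6 bytes: K' = 3e df ff 00 00 00.

3edfff000000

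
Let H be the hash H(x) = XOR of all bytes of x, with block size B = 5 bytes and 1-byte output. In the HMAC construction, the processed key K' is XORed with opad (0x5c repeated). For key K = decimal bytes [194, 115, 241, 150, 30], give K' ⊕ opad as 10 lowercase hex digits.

Key decimal bytes [194, 115, 241, 150, 30] = c2 73 f1 96 1e is exactly B = 5 bytes: K' = c2 73 f1 96 1e.
XOR each byte with 0x5c: c2⊕5c=9e, 73⊕5c=2f, f1⊕5c=ad, 96⊕5c=ca, 1e⊕5c=42.

9e2fadca42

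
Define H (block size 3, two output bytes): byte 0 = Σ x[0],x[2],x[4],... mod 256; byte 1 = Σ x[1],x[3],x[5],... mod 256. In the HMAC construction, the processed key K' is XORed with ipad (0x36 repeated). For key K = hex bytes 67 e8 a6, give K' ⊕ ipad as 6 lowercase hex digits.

Key hex bytes 67 e8 a6 is exactly B = 3 bytes: K' = 67 e8 a6.
XOR each byte with 0x36: 67⊕36=51, e8⊕36=de, a6⊕36=90.

51de90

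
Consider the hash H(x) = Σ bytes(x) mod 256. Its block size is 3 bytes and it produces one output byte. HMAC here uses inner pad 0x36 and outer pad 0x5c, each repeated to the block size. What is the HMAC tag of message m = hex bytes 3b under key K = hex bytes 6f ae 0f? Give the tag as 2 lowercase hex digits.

dd

Key hex bytes 6f ae 0f is exactly B = 3 bytes: K' = 6f ae 0f.
K' ⊕ ipad = 59 98 39.  K' ⊕ opad = 33 f2 53.
Inner input = (K'⊕ipad) ∥ m = 59 98 39 ∥ 3b.
Inner hash: sum = 89+152+57+59 = 357; mod 256 = 101 → 65.
Outer input = (K'⊕opad) ∥ inner = 33 f2 53 ∥ 65.
Outer hash (tag): sum = 51+242+83+101 = 477; mod 256 = 221 → dd.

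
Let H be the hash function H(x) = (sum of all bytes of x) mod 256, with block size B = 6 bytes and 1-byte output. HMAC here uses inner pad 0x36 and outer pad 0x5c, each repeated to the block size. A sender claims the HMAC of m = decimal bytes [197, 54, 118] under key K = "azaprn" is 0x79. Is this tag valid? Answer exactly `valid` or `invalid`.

Key "azaprn" = 61 7a 61 70 72 6e is exactly B = 6 bytes: K' = 61 7a 61 70 72 6e.
K' ⊕ ipad = 57 4c 57 46 44 58; K' ⊕ opad = 3d 26 3d 2c 2e 32.
Inner hash: sum = 87+76+87+70+68+88+197+54+118 = 845; mod 256 = 77 → 4d.
Outer hash (recomputed tag): sum = 61+38+61+44+46+50+77 = 377; mod 256 = 121 → 79.
Recomputed tag = 79; claimed = 79 → match.

valid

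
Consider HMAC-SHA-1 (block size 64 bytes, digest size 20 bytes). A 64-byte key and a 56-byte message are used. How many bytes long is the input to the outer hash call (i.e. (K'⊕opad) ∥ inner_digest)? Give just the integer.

84

Key is 64 ≤ 64 bytes, zero-padded: |K'| = 64.
Outer input = (K'⊕opad) ∥ H(inner) → 64 + 20 = 84 bytes.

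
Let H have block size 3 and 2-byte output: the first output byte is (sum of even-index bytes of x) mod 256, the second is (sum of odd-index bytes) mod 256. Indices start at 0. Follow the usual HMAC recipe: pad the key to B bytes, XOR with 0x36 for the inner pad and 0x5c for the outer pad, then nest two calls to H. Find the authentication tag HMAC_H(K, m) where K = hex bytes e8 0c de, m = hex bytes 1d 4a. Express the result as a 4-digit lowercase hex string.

Key hex bytes e8 0c de is exactly B = 3 bytes: K' = e8 0c de.
K' ⊕ ipad = de 3a e8.  K' ⊕ opad = b4 50 82.
Inner input = (K'⊕ipad) ∥ m = de 3a e8 ∥ 1d 4a.
Inner hash: even-index sum = 528 mod 256 = 16; odd-index sum = 87 mod 256 = 87 → 10 57.
Outer input = (K'⊕opad) ∥ inner = b4 50 82 ∥ 10 57.
Outer hash (tag): even-index sum = 397 mod 256 = 141; odd-index sum = 96 mod 256 = 96 → 8d 60.

8d60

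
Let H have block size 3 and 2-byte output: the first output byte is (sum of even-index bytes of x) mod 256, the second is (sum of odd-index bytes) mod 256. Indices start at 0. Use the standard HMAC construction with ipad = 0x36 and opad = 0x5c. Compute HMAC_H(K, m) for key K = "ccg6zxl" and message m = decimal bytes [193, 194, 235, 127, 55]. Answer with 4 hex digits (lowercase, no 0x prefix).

524a

Key "ccg6zxl" = 63 63 67 36 7a 78 6c is 7 bytes > B = 3, so hash it first: H(key) = b0 11, then zero-pad to 3 bytes: K' = b0 11 00.
K' ⊕ ipad = 86 27 36.  K' ⊕ opad = ec 4d 5c.
Inner input = (K'⊕ipad) ∥ m = 86 27 36 ∥ c1 c2 eb 7f 37.
Inner hash: even-index sum = 509 mod 256 = 253; odd-index sum = 522 mod 256 = 10 → fd 0a.
Outer input = (K'⊕opad) ∥ inner = ec 4d 5c ∥ fd 0a.
Outer hash (tag): even-index sum = 338 mod 256 = 82; odd-index sum = 330 mod 256 = 74 → 52 4a.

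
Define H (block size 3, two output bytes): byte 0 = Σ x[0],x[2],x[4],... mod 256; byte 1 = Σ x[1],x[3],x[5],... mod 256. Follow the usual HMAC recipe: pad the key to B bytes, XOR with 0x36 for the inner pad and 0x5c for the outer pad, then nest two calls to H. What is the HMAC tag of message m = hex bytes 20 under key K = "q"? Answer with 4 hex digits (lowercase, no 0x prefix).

Key "q" = 71 is 1 byte ≤ B = 3; zero-pad to 3 bytes: K' = 71 00 00.
K' ⊕ ipad = 47 36 36.  K' ⊕ opad = 2d 5c 5c.
Inner input = (K'⊕ipad) ∥ m = 47 36 36 ∥ 20.
Inner hash: even-index sum = 125 mod 256 = 125; odd-index sum = 86 mod 256 = 86 → 7d 56.
Outer input = (K'⊕opad) ∥ inner = 2d 5c 5c ∥ 7d 56.
Outer hash (tag): even-index sum = 223 mod 256 = 223; odd-index sum = 217 mod 256 = 217 → df d9.

dfd9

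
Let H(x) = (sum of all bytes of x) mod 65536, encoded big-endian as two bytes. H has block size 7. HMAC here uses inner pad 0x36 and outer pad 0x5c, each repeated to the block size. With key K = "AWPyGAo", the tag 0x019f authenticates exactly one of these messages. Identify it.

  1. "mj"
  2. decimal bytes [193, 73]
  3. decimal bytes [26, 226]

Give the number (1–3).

2

Key "AWPyGAo" = 41 57 50 79 47 41 6f is exactly B = 7 bytes: K' = 41 57 50 79 47 41 6f.
K' ⊕ ipad = 77 61 66 4f 71 77 59; K' ⊕ opad = 1d 0b 0c 25 1b 1d 33.
m1: inner = H(77 61 66 4f 71 77 59 6d 6a) = 03 a5; tag = H(1d 0b 0c 25 1b 1d 33 03 a5) = 016c
m2: inner = H(77 61 66 4f 71 77 59 c1 49) = 03 d8; tag = H(1d 0b 0c 25 1b 1d 33 03 d8) = 019f ← matches
m3: inner = H(77 61 66 4f 71 77 59 1a e2) = 03 ca; tag = H(1d 0b 0c 25 1b 1d 33 03 ca) = 0191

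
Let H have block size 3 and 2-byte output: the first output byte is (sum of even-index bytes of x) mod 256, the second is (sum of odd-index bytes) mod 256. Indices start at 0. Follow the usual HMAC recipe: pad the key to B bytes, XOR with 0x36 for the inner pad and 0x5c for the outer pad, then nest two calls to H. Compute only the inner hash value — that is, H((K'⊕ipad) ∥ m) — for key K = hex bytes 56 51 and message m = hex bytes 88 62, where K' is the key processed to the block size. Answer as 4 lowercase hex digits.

f8ef

Key hex bytes 56 51 is 2 bytes ≤ B = 3; zero-pad to 3 bytes: K' = 56 51 00.
K' ⊕ ipad = 60 67 36.
Inner input = 60 67 36 ∥ 88 62.
Inner hash: even-index sum = 248 mod 256 = 248; odd-index sum = 239 mod 256 = 239 → f8 ef.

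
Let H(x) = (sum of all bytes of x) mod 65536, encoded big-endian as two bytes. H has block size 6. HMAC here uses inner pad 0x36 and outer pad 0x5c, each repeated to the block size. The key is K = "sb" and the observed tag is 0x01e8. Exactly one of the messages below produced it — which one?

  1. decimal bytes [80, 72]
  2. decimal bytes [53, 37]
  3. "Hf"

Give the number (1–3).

1

Key "sb" = 73 62 is 2 bytes ≤ B = 6; zero-pad to 6 bytes: K' = 73 62 00 00 00 00.
K' ⊕ ipad = 45 54 36 36 36 36; K' ⊕ opad = 2f 3e 5c 5c 5c 5c.
m1: inner = H(45 54 36 36 36 36 50 48) = 02 09; tag = H(2f 3e 5c 5c 5c 5c 02 09) = 01e8 ← matches
m2: inner = H(45 54 36 36 36 36 35 25) = 01 cb; tag = H(2f 3e 5c 5c 5c 5c 01 cb) = 02a9
m3: inner = H(45 54 36 36 36 36 48 66) = 02 1f; tag = H(2f 3e 5c 5c 5c 5c 02 1f) = 01fe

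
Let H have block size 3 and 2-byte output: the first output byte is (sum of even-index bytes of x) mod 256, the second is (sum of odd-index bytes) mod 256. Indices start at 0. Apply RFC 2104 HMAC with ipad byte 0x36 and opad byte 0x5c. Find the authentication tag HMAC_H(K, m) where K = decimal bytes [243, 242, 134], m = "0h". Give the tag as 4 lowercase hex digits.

7d8b

Key decimal bytes [243, 242, 134] = f3 f2 86 is exactly B = 3 bytes: K' = f3 f2 86.
K' ⊕ ipad = c5 c4 b0.  K' ⊕ opad = af ae da.
Inner input = (K'⊕ipad) ∥ m = c5 c4 b0 ∥ 30 68.
Inner hash: even-index sum = 477 mod 256 = 221; odd-index sum = 244 mod 256 = 244 → dd f4.
Outer input = (K'⊕opad) ∥ inner = af ae da ∥ dd f4.
Outer hash (tag): even-index sum = 637 mod 256 = 125; odd-index sum = 395 mod 256 = 139 → 7d 8b.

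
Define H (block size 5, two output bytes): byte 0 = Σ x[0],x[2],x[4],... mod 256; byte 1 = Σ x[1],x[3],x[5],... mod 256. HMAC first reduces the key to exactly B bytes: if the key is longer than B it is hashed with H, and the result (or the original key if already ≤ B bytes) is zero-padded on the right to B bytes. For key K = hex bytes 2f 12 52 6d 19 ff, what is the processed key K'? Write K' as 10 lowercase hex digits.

9a7e000000

|K| = 6 > B = 5, so first hash the key.
H(K): even-index sum = 154 mod 256 = 154; odd-index sum = 382 mod 256 = 126 → 9a 7e.
Zero-pad H(K) = 9a 7e to 5 bytes: K' = 9a 7e 00 00 00.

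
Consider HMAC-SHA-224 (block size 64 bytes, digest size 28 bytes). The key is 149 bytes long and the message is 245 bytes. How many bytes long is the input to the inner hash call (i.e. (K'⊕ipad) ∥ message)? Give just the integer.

Key is 149 > 64 bytes, so it is hashed to 28 bytes then zero-padded to 64: |K'| = 64.
Inner input = (K'⊕ipad) ∥ m → 64 + 245 = 309 bytes.

309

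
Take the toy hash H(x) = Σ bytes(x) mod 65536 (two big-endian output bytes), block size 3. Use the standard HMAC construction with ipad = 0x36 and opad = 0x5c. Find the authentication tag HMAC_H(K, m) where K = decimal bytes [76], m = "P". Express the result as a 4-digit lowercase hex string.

Key decimal bytes [76] = 4c is 1 byte ≤ B = 3; zero-pad to 3 bytes: K' = 4c 00 00.
K' ⊕ ipad = 7a 36 36.  K' ⊕ opad = 10 5c 5c.
Inner input = (K'⊕ipad) ∥ m = 7a 36 36 ∥ 50.
Inner hash: sum = 122+54+54+80 = 310 → 01 36.
Outer input = (K'⊕opad) ∥ inner = 10 5c 5c ∥ 01 36.
Outer hash (tag): sum = 16+92+92+1+54 = 255 → 00 ff.

00ff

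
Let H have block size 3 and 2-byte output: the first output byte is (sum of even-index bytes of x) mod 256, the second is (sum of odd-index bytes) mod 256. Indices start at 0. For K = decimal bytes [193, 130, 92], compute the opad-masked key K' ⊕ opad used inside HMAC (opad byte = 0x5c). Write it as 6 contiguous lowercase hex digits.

Key decimal bytes [193, 130, 92] = c1 82 5c is exactly B = 3 bytes: K' = c1 82 5c.
XOR each byte with 0x5c: c1⊕5c=9d, 82⊕5c=de, 5c⊕5c=00.

9dde00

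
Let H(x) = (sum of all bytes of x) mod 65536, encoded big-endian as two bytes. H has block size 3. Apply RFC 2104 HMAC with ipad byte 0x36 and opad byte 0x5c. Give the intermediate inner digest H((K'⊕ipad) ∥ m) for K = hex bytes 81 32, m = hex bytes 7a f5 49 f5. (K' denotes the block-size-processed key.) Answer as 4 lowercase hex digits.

Key hex bytes 81 32 is 2 bytes ≤ B = 3; zero-pad to 3 bytes: K' = 81 32 00.
K' ⊕ ipad = b7 04 36.
Inner input = b7 04 36 ∥ 7a f5 49 f5.
Inner hash: sum = 183+4+54+122+245+73+245 = 926 → 03 9e.

039e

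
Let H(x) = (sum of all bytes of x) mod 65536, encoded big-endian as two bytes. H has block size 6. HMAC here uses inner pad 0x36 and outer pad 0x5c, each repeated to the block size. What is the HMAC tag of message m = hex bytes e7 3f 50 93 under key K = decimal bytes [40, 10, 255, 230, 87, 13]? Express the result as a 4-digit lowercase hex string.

031f

Key decimal bytes [40, 10, 255, 230, 87, 13] = 28 0a ff e6 57 0d is exactly B = 6 bytes: K' = 28 0a ff e6 57 0d.
K' ⊕ ipad = 1e 3c c9 d0 61 3b.  K' ⊕ opad = 74 56 a3 ba 0b 51.
Inner input = (K'⊕ipad) ∥ m = 1e 3c c9 d0 61 3b ∥ e7 3f 50 93.
Inner hash: sum = 30+60+201+208+97+59+231+63+80+147 = 1176 → 04 98.
Outer input = (K'⊕opad) ∥ inner = 74 56 a3 ba 0b 51 ∥ 04 98.
Outer hash (tag): sum = 116+86+163+186+11+81+4+152 = 799 → 03 1f.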